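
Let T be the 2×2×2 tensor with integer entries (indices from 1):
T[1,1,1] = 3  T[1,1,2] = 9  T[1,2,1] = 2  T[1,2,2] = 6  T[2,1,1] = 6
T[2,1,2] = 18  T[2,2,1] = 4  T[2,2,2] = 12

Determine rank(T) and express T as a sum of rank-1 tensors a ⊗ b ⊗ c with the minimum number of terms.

Lower bound: T ≠ 0 (e.g. T[1,1,1] = 3), so rank(T) ≥ 1.
Upper bound: if T = a ⊗ b ⊗ c then every fibre of T is a multiple of the corresponding factor, so read the factors off the fibres through the nonzero entry T[1,1,1] = 3.
The mode-1 fibre T[:,1,1] = [3, 6] gives a = (1, 2) (primitive direction); the mode-2 fibre T[1,:,1] = [3, 2] gives b = (3, 2); then c[k] = T[1,1,k] / (a[1]·b[1]) = [3, 9] / 3 = (1, 3).
Expanding (1, 2) ⊗ (3, 2) ⊗ (1, 3) reproduces all 8 entries of T, so T = (1, 2) ⊗ (3, 2) ⊗ (1, 3) and rank(T) ≤ 1.
These bounds meet, so rank(T) = 1.

rank(T) = 1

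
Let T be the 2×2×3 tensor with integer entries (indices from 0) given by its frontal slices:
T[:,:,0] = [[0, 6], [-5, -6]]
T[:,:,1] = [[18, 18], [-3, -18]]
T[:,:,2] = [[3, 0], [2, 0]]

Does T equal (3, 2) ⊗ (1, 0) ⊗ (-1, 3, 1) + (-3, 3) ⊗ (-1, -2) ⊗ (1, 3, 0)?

Yes

Reconstruct entrywise from the claimed factors. For example, T[0,1,2] = 0 and Σₗ aₗ[0]bₗ[1]cₗ[2] = (3)·(0)·(1) + (-3)·(-2)·(0) = 0; checking all 12 entries, every one matches. The claim holds.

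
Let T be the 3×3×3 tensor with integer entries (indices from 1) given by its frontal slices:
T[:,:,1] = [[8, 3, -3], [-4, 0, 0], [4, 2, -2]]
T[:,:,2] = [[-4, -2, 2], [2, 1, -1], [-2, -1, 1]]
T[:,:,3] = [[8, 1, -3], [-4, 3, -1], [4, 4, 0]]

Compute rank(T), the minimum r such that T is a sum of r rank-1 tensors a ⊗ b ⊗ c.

Lower bound: the mode-3 unfolding of T (rows indexed by k, columns by (i,j) = (1,1), (1,2), (1,3), (2,1), (2,2), (2,3), (3,1), (3,2), (3,3)) is [[8, 3, -3, -4, 0, 0, 4, 2, -2], [-4, -2, 2, 2, 1, -1, -2, -1, 1], [8, 1, -3, -4, 3, -1, 4, 4, 0]].
There the 3×3 minor on rows k ∈ {1, 2, 3}, columns (i,j) ∈ {(1,1), (1,2), (1,3)} is det [[8, 3, -3], [-4, -2, 2], [8, 1, -3]] = 8 ≠ 0, so this unfolding has rank ≥ 3; CP rank is at least every unfolding rank, so rank(T) ≥ 3. (Unfolding ranks only ever bound the CP rank from below — rank(T) can be strictly larger than all of them — so the matching upper bound has to come from an explicit 3-term decomposition.)
Upper bound: T is a sum of 3 rank-1 terms, T = (1, -2, 0) ⊗ (0, 1, -1) ⊗ (-1, 0, -2) + (1, -1, -2) ⊗ (0, 1, 1) ⊗ (0, 0, -1) + (2, -1, 1) ⊗ (2, 1, -1) ⊗ (2, -1, 2) (written with every a and b primitive with positive leading entry and the scale carried by c; CP decompositions are not unique, and this one is verified by expanding entrywise), so rank(T) ≤ 3.
These bounds meet, so rank(T) = 3.
Check entry T[2,1,1] = -4: (-2)·(0)·(-1) + (-1)·(0)·(0) + (-1)·(2)·(2) = -4.

3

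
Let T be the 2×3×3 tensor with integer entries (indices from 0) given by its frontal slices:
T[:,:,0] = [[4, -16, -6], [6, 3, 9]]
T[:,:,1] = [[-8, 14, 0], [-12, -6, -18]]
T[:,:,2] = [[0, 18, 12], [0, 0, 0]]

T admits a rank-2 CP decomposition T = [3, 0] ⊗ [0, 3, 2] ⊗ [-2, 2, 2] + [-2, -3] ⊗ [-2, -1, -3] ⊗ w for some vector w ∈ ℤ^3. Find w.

Subtract the known terms from T to get the rank-1 residual R = [-2, -3] ⊗ [-2, -1, -3] ⊗ w, so R[i,j,k] = a[i]·b[j]·w[k]. Pick indices with nonzero a[0]·b[0] = (-2)·(-2) = 4. Only the fibre through (0,0,·) is needed: R[0,0,:] = T[0,0,:] − Σₗ aₗ[0]bₗ[0]cₗ = [4, -8, 0] − (3)·(0)·[-2, 2, 2] = [4, -8, 0]. Then w[k] = R[0,0,k] / 4 for each k, giving w = [4, -8, 0] / 4 = [1, -2, 0].

w = [1, -2, 0]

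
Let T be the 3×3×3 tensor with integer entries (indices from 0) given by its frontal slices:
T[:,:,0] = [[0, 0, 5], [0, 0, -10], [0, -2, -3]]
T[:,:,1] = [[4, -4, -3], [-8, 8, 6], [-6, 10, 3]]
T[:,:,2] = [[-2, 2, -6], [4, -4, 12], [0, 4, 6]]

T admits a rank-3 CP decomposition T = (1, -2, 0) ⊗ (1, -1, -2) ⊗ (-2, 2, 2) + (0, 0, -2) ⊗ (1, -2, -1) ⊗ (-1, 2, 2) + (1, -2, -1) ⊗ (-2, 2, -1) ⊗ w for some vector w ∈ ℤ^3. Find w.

Subtract the known terms from T to get the rank-1 residual R = (1, -2, -1) ⊗ (-2, 2, -1) ⊗ w, so R[i,j,k] = a[i]·b[j]·w[k]. Pick indices with nonzero a[0]·b[0] = (1)·(-2) = -2. Only the fibre through (0,0,·) is needed: R[0,0,:] = T[0,0,:] − Σₗ aₗ[0]bₗ[0]cₗ = [0, 4, -2] − (1)·(1)·(-2, 2, 2) − (0)·(1)·(-1, 2, 2) = [2, 2, -4]. Then w[k] = R[0,0,k] / -2 for each k, giving w = [2, 2, -4] / -2 = (-1, -1, 2).

w = (-1, -1, 2)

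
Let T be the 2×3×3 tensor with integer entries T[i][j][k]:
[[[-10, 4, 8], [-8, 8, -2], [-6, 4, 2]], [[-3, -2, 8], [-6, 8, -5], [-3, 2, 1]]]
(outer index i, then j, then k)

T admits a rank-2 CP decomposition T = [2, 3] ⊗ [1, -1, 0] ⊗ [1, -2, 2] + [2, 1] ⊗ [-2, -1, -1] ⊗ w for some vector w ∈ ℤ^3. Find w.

Subtract the known terms from T to get the rank-1 residual R = [2, 1] ⊗ [-2, -1, -1] ⊗ w, so R[i,j,k] = a[i]·b[j]·w[k]. Pick indices with nonzero a[0]·b[0] = (2)·(-2) = -4. Only the fibre through (0,0,·) is needed: R[0,0,:] = T[0,0,:] − Σₗ aₗ[0]bₗ[0]cₗ = [-10, 4, 8] − (2)·(1)·[1, -2, 2] = [-12, 8, 4]. Then w[k] = R[0,0,k] / -4 for each k, giving w = [-12, 8, 4] / -4 = [3, -2, -1].

w = [3, -2, -1]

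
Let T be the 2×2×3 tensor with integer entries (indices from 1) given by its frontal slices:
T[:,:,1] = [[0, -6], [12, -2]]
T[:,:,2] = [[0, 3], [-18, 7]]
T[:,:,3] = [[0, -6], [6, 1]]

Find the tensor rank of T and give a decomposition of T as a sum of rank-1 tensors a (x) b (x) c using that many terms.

Lower bound: the mode-1 unfolding of T (rows indexed by i, columns by (j,k) = (1,1), (1,2), (1,3), (2,1), (2,2), (2,3)) is [[0, 0, 0, -6, 3, -6], [12, -18, 6, -2, 7, 1]].
There the 2×2 minor on rows i ∈ {1, 2}, columns (j,k) ∈ {(1,1), (2,1)} is det [[0, -6], [12, -2]] = 72 ≠ 0, so this unfolding has rank ≥ 2; CP rank is at least every unfolding rank, so rank(T) ≥ 2. (This is only a lower bound: in general the CP rank may exceed every unfolding rank, so we still need to exhibit 2 rank-1 terms summing to T.)
Upper bound — finding two terms. Write S_k = T[:,:,k] for the frontal slices: S₁ = [[0, -6], [12, -2]], S₂ = [[0, 3], [-18, 7]], S₃ = [[0, -6], [6, 1]].
If T = a₁ (x) b₁ (x) c₁ + a₂ (x) b₂ (x) c₂ then each S_k = c₁[k]·a₁b₁ᵀ + c₂[k]·a₂b₂ᵀ. S₁ and S₂ are linearly independent, so a₁b₁ᵀ and a₂b₂ᵀ must span the same plane of matrices: they are the rank-1 matrices of the form x·S₁ + y·S₂.
det(x·S₁ + y·S₂) is 72·x² − 144·xy + 54·y² = 18·(2·x − 3·y)(2·x − y), vanishing at (x:y) = (3:2) and (1:2).
M₁ = 3·S₁ + 2·S₂ = [[0, -12], [0, 8]] = (-4)·[3, -2][0, 1]ᵀ and M₂ = S₁ + 2·S₂ = [[0, 0], [-24, 12]] = (-12)·[0, 1][2, -1]ᵀ, so take a₁ = [3, -2], b₁ = [0, 1], a₂ = [0, 1], b₂ = [2, -1].
Each slice is an integer combination of E₁ = a₁b₁ᵀ and E₂ = a₂b₂ᵀ: S₁ = −2·E₁ + 6·E₂, S₂ = E₁ − 9·E₂, S₃ = −2·E₁ + 3·E₂; reading off coefficients, c₁ = [-2, 1, -2] and c₂ = [6, -9, 3].
Hence T = [3, -2] (x) [0, 1] (x) [-2, 1, -2] + [0, 1] (x) [2, -1] (x) [6, -9, 3], so rank(T) ≤ 2.
These bounds meet, so rank(T) = 2.

rank(T) = 2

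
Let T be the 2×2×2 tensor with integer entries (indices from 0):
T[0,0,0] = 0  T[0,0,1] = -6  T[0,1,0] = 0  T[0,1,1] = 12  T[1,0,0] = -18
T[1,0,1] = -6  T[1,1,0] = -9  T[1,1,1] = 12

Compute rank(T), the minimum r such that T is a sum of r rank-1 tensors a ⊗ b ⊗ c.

2

Lower bound: the mode-1 unfolding of T (rows indexed by i, columns by (j,k) = (0,0), (0,1), (1,0), (1,1)) is [[0, -6, 0, 12], [-18, -6, -9, 12]].
There the 2×2 minor on rows i ∈ {0, 1}, columns (j,k) ∈ {(0,0), (0,1)} is det [[0, -6], [-18, -6]] = -108 ≠ 0, so this unfolding has rank ≥ 2; CP rank is at least every unfolding rank, so rank(T) ≥ 2. (This is only a lower bound: in general the CP rank may exceed every unfolding rank, so we still need to exhibit 2 rank-1 terms summing to T.)
Upper bound — finding two terms. Write S_k = T[:,:,k] for the frontal slices: S₀ = [[0, 0], [-18, -9]], S₁ = [[-6, 12], [-6, 12]].
If T = a₁ ⊗ b₁ ⊗ c₁ + a₂ ⊗ b₂ ⊗ c₂ then each S_k = c₁[k]·a₁b₁ᵀ + c₂[k]·a₂b₂ᵀ. S₀ and S₁ are linearly independent, so a₁b₁ᵀ and a₂b₂ᵀ must span the same plane of matrices: they are the rank-1 matrices of the form x·S₀ + y·S₁.
det(x·S₀ + y·S₁) is 270·xy = 270·(y)(x), vanishing at (x:y) = (1:0) and (0:1).
M₁ = S₀ = [[0, 0], [-18, -9]] = (-9)·(0, 1)(2, 1)ᵀ and M₂ = S₁ = [[-6, 12], [-6, 12]] = (-6)·(1, 1)(1, -2)ᵀ, so take a₁ = (0, 1), b₁ = (2, 1), a₂ = (1, 1), b₂ = (1, -2).
Each slice is an integer combination of E₁ = a₁b₁ᵀ and E₂ = a₂b₂ᵀ: S₀ = −9·E₁, S₁ = −6·E₂; reading off coefficients, c₁ = (-9, 0) and c₂ = (0, -6).
Hence T = (0, 1) ⊗ (2, 1) ⊗ (-9, 0) + (1, 1) ⊗ (1, -2) ⊗ (0, -6), so rank(T) ≤ 2.
These bounds meet, so rank(T) = 2.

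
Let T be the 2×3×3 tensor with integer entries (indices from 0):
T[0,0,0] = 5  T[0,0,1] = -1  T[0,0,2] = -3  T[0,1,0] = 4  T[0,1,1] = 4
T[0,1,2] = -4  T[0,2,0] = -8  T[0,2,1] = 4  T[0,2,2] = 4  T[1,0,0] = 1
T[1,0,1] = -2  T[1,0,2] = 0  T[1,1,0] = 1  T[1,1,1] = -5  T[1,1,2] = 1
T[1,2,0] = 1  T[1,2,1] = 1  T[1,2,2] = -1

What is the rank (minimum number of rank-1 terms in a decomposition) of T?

3

Lower bound: the mode-2 unfolding of T (rows indexed by j, columns by (i,k) = (0,0), (0,1), (0,2), (1,0), (1,1), (1,2)) is [[5, -1, -3, 1, -2, 0], [4, 4, -4, 1, -5, 1], [-8, 4, 4, 1, 1, -1]].
There the 3×3 minor on rows j ∈ {0, 1, 2}, columns (i,k) ∈ {(0,0), (0,1), (1,0)} is det [[5, -1, 1], [4, 4, 1], [-8, 4, 1]] = 60 ≠ 0, so this unfolding has rank ≥ 3; CP rank is at least every unfolding rank, so rank(T) ≥ 3. (Unfolding ranks only ever bound the CP rank from below — rank(T) can be strictly larger than all of them — so the matching upper bound has to come from an explicit 3-term decomposition.)
Upper bound: T is a sum of 3 rank-1 terms, T = [1, -1] ⊗ [1, 2, -2] ⊗ [1, 1, -1] + [2, -1] ⊗ [0, 1, 1] ⊗ [-1, 2, 0] + [2, 1] ⊗ [1, 1, -1] ⊗ [2, -1, -1] (written with every a and b primitive with positive leading entry and the scale carried by c; CP decompositions are not unique, and this one is verified by expanding entrywise), so rank(T) ≤ 3.
These bounds meet, so rank(T) = 3.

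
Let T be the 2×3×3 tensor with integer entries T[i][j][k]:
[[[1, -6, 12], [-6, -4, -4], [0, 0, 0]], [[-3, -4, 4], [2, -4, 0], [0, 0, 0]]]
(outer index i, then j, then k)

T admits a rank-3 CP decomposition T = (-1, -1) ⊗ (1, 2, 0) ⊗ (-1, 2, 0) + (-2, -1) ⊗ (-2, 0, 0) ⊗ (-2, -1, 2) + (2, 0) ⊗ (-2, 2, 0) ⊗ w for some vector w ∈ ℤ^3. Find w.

Subtract the known terms from T to get the rank-1 residual R = (2, 0) ⊗ (-2, 2, 0) ⊗ w, so R[i,j,k] = a[i]·b[j]·w[k]. Pick indices with nonzero a[0]·b[0] = (2)·(-2) = -4. Only the fibre through (0,0,·) is needed: R[0,0,:] = T[0,0,:] − Σₗ aₗ[0]bₗ[0]cₗ = [1, -6, 12] − (-1)·(1)·(-1, 2, 0) − (-2)·(-2)·(-2, -1, 2) = [8, 0, 4]. Then w[k] = R[0,0,k] / -4 for each k, giving w = [8, 0, 4] / -4 = (-2, 0, -1).

w = (-2, 0, -1)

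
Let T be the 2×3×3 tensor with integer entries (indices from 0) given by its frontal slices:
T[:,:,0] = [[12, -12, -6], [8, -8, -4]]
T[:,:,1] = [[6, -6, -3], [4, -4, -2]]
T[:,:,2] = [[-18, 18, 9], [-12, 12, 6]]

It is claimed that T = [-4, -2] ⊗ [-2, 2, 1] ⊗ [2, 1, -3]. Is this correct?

No

Reconstruct entry (0,0,0) from the claimed factors: Σₗ aₗ[0]bₗ[0]cₗ[0] = (-4)·(-2)·(2) = 16, but T[0,0,0] = 12. The claim is false.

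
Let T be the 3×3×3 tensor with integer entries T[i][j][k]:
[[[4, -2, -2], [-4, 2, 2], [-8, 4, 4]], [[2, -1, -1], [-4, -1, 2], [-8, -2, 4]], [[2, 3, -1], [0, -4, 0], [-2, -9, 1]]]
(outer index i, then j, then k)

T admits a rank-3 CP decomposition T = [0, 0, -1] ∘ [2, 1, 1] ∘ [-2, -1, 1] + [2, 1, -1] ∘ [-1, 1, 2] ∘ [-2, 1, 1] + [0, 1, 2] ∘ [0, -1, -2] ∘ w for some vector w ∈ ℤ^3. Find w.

w = [2, 2, -1]

Subtract the known terms from T to get the rank-1 residual R = [0, 1, 2] ∘ [0, -1, -2] ∘ w, so R[i,j,k] = a[i]·b[j]·w[k]. Pick indices with nonzero a[1]·b[1] = (1)·(-1) = -1. Only the fibre through (1,1,·) is needed: R[1,1,:] = T[1,1,:] − Σₗ aₗ[1]bₗ[1]cₗ = [-4, -1, 2] − (0)·(1)·[-2, -1, 1] − (1)·(1)·[-2, 1, 1] = [-2, -2, 1]. Then w[k] = R[1,1,k] / -1 for each k, giving w = [-2, -2, 1] / -1 = [2, 2, -1].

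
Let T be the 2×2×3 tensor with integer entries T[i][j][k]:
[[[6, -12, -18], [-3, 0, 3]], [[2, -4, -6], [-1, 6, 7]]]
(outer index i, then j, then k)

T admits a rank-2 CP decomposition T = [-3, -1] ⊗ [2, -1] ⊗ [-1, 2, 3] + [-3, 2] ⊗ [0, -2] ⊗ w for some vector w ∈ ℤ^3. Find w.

Subtract the known terms from T to get the rank-1 residual R = [-3, 2] ⊗ [0, -2] ⊗ w, so R[i,j,k] = a[i]·b[j]·w[k]. Pick indices with nonzero a[0]·b[1] = (-3)·(-2) = 6. Only the fibre through (0,1,·) is needed: R[0,1,:] = T[0,1,:] − Σₗ aₗ[0]bₗ[1]cₗ = [-3, 0, 3] − (-3)·(-1)·[-1, 2, 3] = [0, -6, -6]. Then w[k] = R[0,1,k] / 6 for each k, giving w = [0, -6, -6] / 6 = [0, -1, -1].

w = [0, -1, -1]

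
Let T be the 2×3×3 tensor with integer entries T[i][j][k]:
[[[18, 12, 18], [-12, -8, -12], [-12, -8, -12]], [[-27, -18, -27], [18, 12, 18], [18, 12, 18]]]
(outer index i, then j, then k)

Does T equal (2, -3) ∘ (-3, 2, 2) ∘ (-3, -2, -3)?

Reconstruct entrywise from the claimed factors. For example, T[1,0,0] = -27 and Σₗ aₗ[1]bₗ[0]cₗ[0] = (-3)·(-3)·(-3) = -27; checking all 18 entries, every one matches. The claim holds.

Yes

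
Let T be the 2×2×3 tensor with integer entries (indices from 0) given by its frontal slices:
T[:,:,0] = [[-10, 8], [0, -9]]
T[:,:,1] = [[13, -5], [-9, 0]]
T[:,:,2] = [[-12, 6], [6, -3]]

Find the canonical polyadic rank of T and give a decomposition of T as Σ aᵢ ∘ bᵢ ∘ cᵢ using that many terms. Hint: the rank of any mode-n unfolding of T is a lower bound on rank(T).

Lower bound: the mode-1 unfolding of T (rows indexed by i, columns by (j,k) = (0,0), (0,1), (0,2), (1,0), (1,1), (1,2)) is [[-10, 13, -12, 8, -5, 6], [0, -9, 6, -9, 0, -3]].
There the 2×2 minor on rows i ∈ {0, 1}, columns (j,k) ∈ {(0,0), (0,1)} is det [[-10, 13], [0, -9]] = 90 ≠ 0, so this unfolding has rank ≥ 2; CP rank is at least every unfolding rank, so rank(T) ≥ 2. (Unfolding ranks only ever bound the CP rank from below — rank(T) can be strictly larger than all of them — so the matching upper bound has to come from an explicit 2-term decomposition.)
Upper bound — finding two terms. Write S_k = T[:,:,k] for the frontal slices: S₀ = [[-10, 8], [0, -9]], S₁ = [[13, -5], [-9, 0]], S₂ = [[-12, 6], [6, -3]].
If T = a₁ ∘ b₁ ∘ c₁ + a₂ ∘ b₂ ∘ c₂ then each S_k = c₁[k]·a₁b₁ᵀ + c₂[k]·a₂b₂ᵀ. S₀ and S₁ are linearly independent, so a₁b₁ᵀ and a₂b₂ᵀ must span the same plane of matrices: they are the rank-1 matrices of the form x·S₀ + y·S₁.
det(x·S₀ + y·S₁) is 90·x² − 45·xy − 45·y² = 45·(x − y)(2·x + y), vanishing at (x:y) = (1:1) and (1:-2).
M₁ = S₀ + S₁ = [[3, 3], [-9, -9]] = 3·[1, -3][1, 1]ᵀ and M₂ = S₀ − 2·S₁ = [[-36, 18], [18, -9]] = (-9)·[2, -1][2, -1]ᵀ, so take a₁ = [1, -3], b₁ = [1, 1], a₂ = [2, -1], b₂ = [2, -1].
Each slice is an integer combination of E₁ = a₁b₁ᵀ and E₂ = a₂b₂ᵀ: S₀ = 2·E₁ − 3·E₂, S₁ = E₁ + 3·E₂, S₂ = −3·E₂; reading off coefficients, c₁ = [2, 1, 0] and c₂ = [-3, 3, -3].
Hence T = [1, -3] ∘ [1, 1] ∘ [2, 1, 0] + [2, -1] ∘ [2, -1] ∘ [-3, 3, -3], so rank(T) ≤ 2.
These bounds meet, so rank(T) = 2.

rank(T) = 2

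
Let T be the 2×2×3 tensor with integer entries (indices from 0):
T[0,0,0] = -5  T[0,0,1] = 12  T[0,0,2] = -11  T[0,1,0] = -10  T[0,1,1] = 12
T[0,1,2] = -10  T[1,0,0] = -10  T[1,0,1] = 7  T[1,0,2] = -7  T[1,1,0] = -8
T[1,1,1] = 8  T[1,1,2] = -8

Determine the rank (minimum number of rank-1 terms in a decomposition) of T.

Lower bound: the mode-3 unfolding of T (rows indexed by k, columns by (i,j) = (0,0), (0,1), (1,0), (1,1)) is [[-5, -10, -10, -8], [12, 12, 7, 8], [-11, -10, -7, -8]].
There the 3×3 minor on rows k ∈ {0, 1, 2}, columns (i,j) ∈ {(0,0), (0,1), (1,0)} is det [[-5, -10, -10], [12, 12, 7], [-11, -10, -7]] = -120 ≠ 0, so this unfolding has rank ≥ 3; CP rank is at least every unfolding rank, so rank(T) ≥ 3. (Flattening ranks never certify an upper bound on CP rank; for that we must actually write T with 3 rank-1 terms.)
Upper bound: T is a sum of 3 rank-1 terms, T = [1, 0] (x) [1, 2] (x) [-1, 2, -1] + [1, 1] (x) [1, 1] (x) [-8, 8, -8] + [2, -1] (x) [1, 0] (x) [2, 1, -1] (written with every a and b primitive with positive leading entry and the scale carried by c; CP decompositions are not unique, and this one is verified by expanding entrywise), so rank(T) ≤ 3.
These bounds meet, so rank(T) = 3.

3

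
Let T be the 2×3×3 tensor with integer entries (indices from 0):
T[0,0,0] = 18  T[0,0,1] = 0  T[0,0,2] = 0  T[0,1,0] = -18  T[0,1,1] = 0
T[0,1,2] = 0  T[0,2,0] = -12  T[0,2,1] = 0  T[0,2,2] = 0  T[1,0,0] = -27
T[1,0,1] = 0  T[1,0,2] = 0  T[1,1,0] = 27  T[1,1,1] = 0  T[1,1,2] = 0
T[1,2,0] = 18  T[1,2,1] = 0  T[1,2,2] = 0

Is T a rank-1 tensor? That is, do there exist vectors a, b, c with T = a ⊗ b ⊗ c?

If T = a ⊗ b ⊗ c then every fibre of T is a multiple of the corresponding factor, so read the factors off the fibres through the nonzero entry T[0,0,0] = 18.
The mode-1 fibre T[:,0,0] = [18, -27] gives a = (2, -3) (primitive direction); the mode-2 fibre T[0,:,0] = [18, -18, -12] gives b = (3, -3, -2); then c[k] = T[0,0,k] / (a[0]·b[0]) = [18, 0, 0] / 6 = (3, 0, 0).
Expanding (2, -3) ⊗ (3, -3, -2) ⊗ (3, 0, 0) reproduces all 18 entries of T, so T = (2, -3) ⊗ (3, -3, -2) ⊗ (3, 0, 0) and rank(T) ≤ 1.
Equivalently every frontal slice T[:,:,k] is c[k] times the rank-1 matrix (2, -3) ⊗ (3, -3, -2). So T has rank 1 (it is nonzero).

Yes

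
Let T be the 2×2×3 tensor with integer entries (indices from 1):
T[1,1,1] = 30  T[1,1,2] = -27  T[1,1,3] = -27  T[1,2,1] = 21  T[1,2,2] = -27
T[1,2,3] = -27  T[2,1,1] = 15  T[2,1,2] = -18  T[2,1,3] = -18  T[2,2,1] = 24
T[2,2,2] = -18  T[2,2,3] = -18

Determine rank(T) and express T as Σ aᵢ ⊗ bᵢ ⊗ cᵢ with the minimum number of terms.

rank(T) = 2

Lower bound: the mode-1 unfolding of T (rows indexed by i, columns by (j,k) = (1,1), (1,2), (1,3), (2,1), (2,2), (2,3)) is [[30, -27, -27, 21, -27, -27], [15, -18, -18, 24, -18, -18]].
There the 2×2 minor on rows i ∈ {1, 2}, columns (j,k) ∈ {(1,1), (1,2)} is det [[30, -27], [15, -18]] = -135 ≠ 0, so this unfolding has rank ≥ 2; CP rank is at least every unfolding rank, so rank(T) ≥ 2. (Flattening ranks never certify an upper bound on CP rank; for that we must actually write T with 2 rank-1 terms.)
Upper bound — finding two terms. Write S_k = T[:,:,k] for the frontal slices: S₁ = [[30, 21], [15, 24]], S₂ = [[-27, -27], [-18, -18]], S₃ = [[-27, -27], [-18, -18]].
If T = a₁ ⊗ b₁ ⊗ c₁ + a₂ ⊗ b₂ ⊗ c₂ then each S_k = c₁[k]·a₁b₁ᵀ + c₂[k]·a₂b₂ᵀ. S₁ and S₂ are linearly independent, so a₁b₁ᵀ and a₂b₂ᵀ must span the same plane of matrices: they are the rank-1 matrices of the form x·S₁ + y·S₂.
det(x·S₁ + y·S₂) is 405·x² − 405·xy = 405·(x − y)(x), vanishing at (x:y) = (1:1) and (0:1).
M₁ = S₁ + S₂ = [[3, -6], [-3, 6]] = 3·(1, -1)(1, -2)ᵀ and M₂ = S₂ = [[-27, -27], [-18, -18]] = (-9)·(3, 2)(1, 1)ᵀ, so take a₁ = (1, -1), b₁ = (1, -2), a₂ = (3, 2), b₂ = (1, 1).
Each slice is an integer combination of E₁ = a₁b₁ᵀ and E₂ = a₂b₂ᵀ: S₁ = 3·E₁ + 9·E₂, S₂ = −9·E₂, S₃ = −9·E₂; reading off coefficients, c₁ = (3, 0, 0) and c₂ = (9, -9, -9).
Hence T = (1, -1) ⊗ (1, -2) ⊗ (3, 0, 0) + (3, 2) ⊗ (1, 1) ⊗ (9, -9, -9), so rank(T) ≤ 2.
These bounds meet, so rank(T) = 2.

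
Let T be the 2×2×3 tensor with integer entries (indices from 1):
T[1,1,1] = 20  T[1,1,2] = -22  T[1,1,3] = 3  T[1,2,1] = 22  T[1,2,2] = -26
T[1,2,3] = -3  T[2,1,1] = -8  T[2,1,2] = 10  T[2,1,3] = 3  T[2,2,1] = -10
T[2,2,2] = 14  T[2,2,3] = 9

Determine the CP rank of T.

Lower bound: the mode-3 unfolding of T (rows indexed by k, columns by (i,j) = (1,1), (1,2), (2,1), (2,2)) is [[20, 22, -8, -10], [-22, -26, 10, 14], [3, -3, 3, 9]].
There the 2×2 minor on rows k ∈ {1, 2}, columns (i,j) ∈ {(1,1), (1,2)} is det [[20, 22], [-22, -26]] = -36 ≠ 0, so this unfolding has rank ≥ 2; CP rank is at least every unfolding rank, so rank(T) ≥ 2. (Unfolding ranks only ever bound the CP rank from below — rank(T) can be strictly larger than all of them — so the matching upper bound has to come from an explicit 2-term decomposition.)
Upper bound — finding two terms. Write S_k = T[:,:,k] for the frontal slices: S₁ = [[20, 22], [-8, -10]], S₂ = [[-22, -26], [10, 14]], S₃ = [[3, -3], [3, 9]].
If T = a₁ ⊗ b₁ ⊗ c₁ + a₂ ⊗ b₂ ⊗ c₂ then each S_k = c₁[k]·a₁b₁ᵀ + c₂[k]·a₂b₂ᵀ. S₁ and S₂ are linearly independent, so a₁b₁ᵀ and a₂b₂ᵀ must span the same plane of matrices: they are the rank-1 matrices of the form x·S₁ + y·S₂.
det(x·S₁ + y·S₂) is −24·x² + 72·xy − 48·y² = (-24)·(x − 2·y)(x − y), vanishing at (x:y) = (2:1) and (1:1).
M₁ = 2·S₁ + S₂ = [[18, 18], [-6, -6]] = 6·[3, -1][1, 1]ᵀ and M₂ = S₁ + S₂ = [[-2, -4], [2, 4]] = (-2)·[1, -1][1, 2]ᵀ, so take a₁ = [3, -1], b₁ = [1, 1], a₂ = [1, -1], b₂ = [1, 2].
Each slice is an integer combination of E₁ = a₁b₁ᵀ and E₂ = a₂b₂ᵀ: S₁ = 6·E₁ + 2·E₂, S₂ = −6·E₁ − 4·E₂, S₃ = 3·E₁ − 6·E₂; reading off coefficients, c₁ = [6, -6, 3] and c₂ = [2, -4, -6].
Hence T = [3, -1] ⊗ [1, 1] ⊗ [6, -6, 3] + [1, -1] ⊗ [1, 2] ⊗ [2, -4, -6], so rank(T) ≤ 2.
These bounds meet, so rank(T) = 2.
Check entry T[2,2,3] = 9: (-1)·(1)·(3) + (-1)·(2)·(-6) = 9.

2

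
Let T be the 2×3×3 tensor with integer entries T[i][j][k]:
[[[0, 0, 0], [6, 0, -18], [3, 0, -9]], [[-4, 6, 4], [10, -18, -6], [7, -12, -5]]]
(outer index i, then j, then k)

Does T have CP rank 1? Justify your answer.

The mode-1 unfolding of T (rows indexed by i, columns by (j,k) = (0,0), (0,1), (0,2), (1,0), (1,1), (1,2), (2,0), (2,1), (2,2)) is [[0, 0, 0, 6, 0, -18, 3, 0, -9], [-4, 6, 4, 10, -18, -6, 7, -12, -5]].
There the 2×2 minor on rows i ∈ {0, 1}, columns (j,k) ∈ {(0,0), (1,0)} is det [[0, 6], [-4, 10]] = 24 ≠ 0, so this unfolding has rank ≥ 2; CP rank is at least every unfolding rank, so rank(T) ≥ 2.
In particular rank(T) ≥ 2 > 1, so T is not rank-1.

No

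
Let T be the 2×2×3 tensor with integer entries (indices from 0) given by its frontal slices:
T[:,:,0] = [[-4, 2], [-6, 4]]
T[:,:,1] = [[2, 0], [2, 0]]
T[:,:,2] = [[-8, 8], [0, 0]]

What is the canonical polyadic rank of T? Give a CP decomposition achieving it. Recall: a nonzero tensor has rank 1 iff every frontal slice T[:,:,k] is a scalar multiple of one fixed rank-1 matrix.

Lower bound: in the mode-3 unfolding of T (rows indexed by k, columns by (i,j)) the 3×3 minor on rows k ∈ {0, 1, 2}, columns (i,j) ∈ {(0,0), (0,1), (1,0)} is det [[-4, 2, -6], [2, 0, 2], [-8, 8, 0]] = -64 ≠ 0, so that unfolding has rank ≥ 3 and hence rank(T) ≥ 3 (CP rank is at least every unfolding rank, though it can be larger).
Upper bound: T is a sum of 3 rank-1 terms, T = [1, -2] ⊗ [1, -1] ⊗ [2, 0, 0] + [1, 0] ⊗ [1, -1] ⊗ [-4, 0, -8] + [1, 1] ⊗ [1, 0] ⊗ [-2, 2, 0] (written with every a and b primitive with positive leading entry and the scale carried by c; CP decompositions are not unique, and this one is verified by expanding entrywise), so rank(T) ≤ 3.
These bounds meet, so rank(T) = 3.

rank(T) = 3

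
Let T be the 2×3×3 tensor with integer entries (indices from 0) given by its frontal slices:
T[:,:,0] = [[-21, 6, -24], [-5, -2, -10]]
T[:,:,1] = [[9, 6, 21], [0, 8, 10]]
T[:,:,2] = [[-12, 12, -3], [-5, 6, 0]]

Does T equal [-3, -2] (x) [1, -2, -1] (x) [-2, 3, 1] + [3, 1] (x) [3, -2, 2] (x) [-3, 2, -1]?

Yes

Reconstruct entrywise from the claimed factors. For example, T[1,2,1] = 10 and Σₗ aₗ[1]bₗ[2]cₗ[1] = (-2)·(-1)·(3) + (1)·(2)·(2) = 10; checking all 18 entries, every one matches. The claim holds.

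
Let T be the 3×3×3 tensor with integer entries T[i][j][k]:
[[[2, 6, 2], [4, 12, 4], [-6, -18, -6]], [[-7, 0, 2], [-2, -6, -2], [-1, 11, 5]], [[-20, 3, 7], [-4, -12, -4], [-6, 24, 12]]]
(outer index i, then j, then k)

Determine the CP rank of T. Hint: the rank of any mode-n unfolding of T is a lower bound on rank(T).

Lower bound: the mode-1 unfolding of T (rows indexed by i, columns by (j,k) = (0,0), (0,1), (0,2), (1,0), (1,1), (1,2), (2,0), (2,1), (2,2)) is [[2, 6, 2, 4, 12, 4, -6, -18, -6], [-7, 0, 2, -2, -6, -2, -1, 11, 5], [-20, 3, 7, -4, -12, -4, -6, 24, 12]].
There the 2×2 minor on rows i ∈ {0, 1}, columns (j,k) ∈ {(0,0), (0,1)} is det [[2, 6], [-7, 0]] = 42 ≠ 0, so this unfolding has rank ≥ 2; CP rank is at least every unfolding rank, so rank(T) ≥ 2. (This is only a lower bound: in general the CP rank may exceed every unfolding rank, so we still need to exhibit 2 rank-1 terms summing to T.)
Upper bound — finding two terms. Write S_k = T[:,:,k] for the frontal slices: S₀ = [[2, 4, -6], [-7, -2, -1], [-20, -4, -6]], S₁ = [[6, 12, -18], [0, -6, 11], [3, -12, 24]], S₂ = [[2, 4, -6], [2, -2, 5], [7, -4, 12]].
If T = a₁ (x) b₁ (x) c₁ + a₂ (x) b₂ (x) c₂ then each S_k = c₁[k]·a₁b₁ᵀ + c₂[k]·a₂b₂ᵀ. S₀ and S₁ are linearly independent, so a₁b₁ᵀ and a₂b₂ᵀ must span the same plane of matrices: they are the rank-1 matrices of the form x·S₀ + y·S₁.
The 2×2 minor of x·S₀ + y·S₁ on rows {0,1}, columns {0,1} is 24·x² + 60·xy − 36·y² = 12·(x + 3·y)(2·x − y), vanishing at (x:y) = (3:-1) and (1:2).
M₁ = 3·S₀ − S₁ = [[0, 0, 0], [-21, 0, -14], [-63, 0, -42]] = (-7)·[0, 1, 3][3, 0, 2]ᵀ and M₂ = S₀ + 2·S₁ = [[14, 28, -42], [-7, -14, 21], [-14, -28, 42]] = 7·[2, -1, -2][1, 2, -3]ᵀ, so take a₁ = [0, 1, 3], b₁ = [3, 0, 2], a₂ = [2, -1, -2], b₂ = [1, 2, -3].
Each slice is an integer combination of E₁ = a₁b₁ᵀ and E₂ = a₂b₂ᵀ: S₀ = −2·E₁ + E₂, S₁ = E₁ + 3·E₂, S₂ = E₁ + E₂; reading off coefficients, c₁ = [-2, 1, 1] and c₂ = [1, 3, 1].
Hence T = [0, 1, 3] (x) [3, 0, 2] (x) [-2, 1, 1] + [2, -1, -2] (x) [1, 2, -3] (x) [1, 3, 1], so rank(T) ≤ 2.
These bounds meet, so rank(T) = 2.
Check entry T[0,1,0] = 4: (0)·(0)·(-2) + (2)·(2)·(1) = 4.

2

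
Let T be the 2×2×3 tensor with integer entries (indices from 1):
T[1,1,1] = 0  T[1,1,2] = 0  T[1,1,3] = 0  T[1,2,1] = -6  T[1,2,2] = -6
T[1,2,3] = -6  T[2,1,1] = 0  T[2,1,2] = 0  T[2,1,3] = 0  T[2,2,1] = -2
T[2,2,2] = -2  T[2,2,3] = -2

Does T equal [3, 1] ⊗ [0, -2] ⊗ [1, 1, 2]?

No

Reconstruct entry (1,2,3) from the claimed factors: Σₗ aₗ[1]bₗ[2]cₗ[3] = (3)·(-2)·(2) = -12, but T[1,2,3] = -6. The claim is false.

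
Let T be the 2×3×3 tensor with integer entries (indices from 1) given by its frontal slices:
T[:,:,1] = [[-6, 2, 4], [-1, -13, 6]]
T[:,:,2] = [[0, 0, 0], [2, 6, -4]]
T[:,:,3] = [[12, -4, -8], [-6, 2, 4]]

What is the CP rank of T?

2

Lower bound: in the mode-1 unfolding of T (rows indexed by i, columns by (j,k)) the 2×2 minor on rows i ∈ {1, 2}, columns (j,k) ∈ {(1,1), (1,2)} is det [[-6, 0], [-1, 2]] = -12 ≠ 0, so that unfolding has rank ≥ 2 and hence rank(T) ≥ 2 (CP rank is at least every unfolding rank, though it can be larger).
Upper bound: with S_k = T[:,:,k], the two rank-1 terms a₁b₁ᵀ, a₂b₂ᵀ are the rank-1 members of the pencil x·S₁ + y·S₂.
The 2×2 minor of x·S₁ + y·S₂ on rows {1,2}, columns {1,2} is 80·x² − 40·xy = 40·(2·x − y)(x), vanishing at (x:y) = (1:2) and (0:1).
M₁ = S₁ + 2·S₂ = [[-6, 2, 4], [3, -1, -2]] = −(2, -1)(3, -1, -2)ᵀ and M₂ = S₂ = [[0, 0, 0], [2, 6, -4]] = 2·(0, 1)(1, 3, -2)ᵀ, so take a₁ = (2, -1), b₁ = (3, -1, -2), a₂ = (0, 1), b₂ = (1, 3, -2).
Each slice is an integer combination of E₁ = a₁b₁ᵀ and E₂ = a₂b₂ᵀ: S₁ = −E₁ − 4·E₂, S₂ = 2·E₂, S₃ = 2·E₁; reading off coefficients, c₁ = (-1, 0, 2) and c₂ = (-4, 2, 0).
Hence T = (2, -1) ⊗ (3, -1, -2) ⊗ (-1, 0, 2) + (0, 1) ⊗ (1, 3, -2) ⊗ (-4, 2, 0), so rank(T) ≤ 2.
These bounds meet, so rank(T) = 2.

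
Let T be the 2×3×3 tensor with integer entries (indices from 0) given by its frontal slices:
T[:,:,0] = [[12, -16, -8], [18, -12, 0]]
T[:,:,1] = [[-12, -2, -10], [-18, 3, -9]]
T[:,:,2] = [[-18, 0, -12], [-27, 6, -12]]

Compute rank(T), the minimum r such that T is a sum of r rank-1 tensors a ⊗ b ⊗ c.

2

Lower bound: in the mode-1 unfolding of T (rows indexed by i, columns by (j,k)) the 2×2 minor on rows i ∈ {0, 1}, columns (j,k) ∈ {(0,0), (1,0)} is det [[12, -16], [18, -12]] = 144 ≠ 0, so that unfolding has rank ≥ 2 and hence rank(T) ≥ 2 (CP rank is at least every unfolding rank, though it can be larger).
Upper bound: with S_k = T[:,:,k], the two rank-1 terms a₁b₁ᵀ, a₂b₂ᵀ are the rank-1 members of the pencil x·S₀ + y·S₁.
The 2×2 minor of x·S₀ + y·S₁ on rows {0,1}, columns {0,1} is 144·x² − 72·xy − 72·y² = 72·(x − y)(2·x + y), vanishing at (x:y) = (1:1) and (1:-2).
M₁ = S₀ + S₁ = [[0, -18, -18], [0, -9, -9]] = (-9)·(2, 1)(0, 1, 1)ᵀ and M₂ = S₀ − 2·S₁ = [[36, -12, 12], [54, -18, 18]] = 6·(2, 3)(3, -1, 1)ᵀ, so take a₁ = (2, 1), b₁ = (0, 1, 1), a₂ = (2, 3), b₂ = (3, -1, 1).
Each slice is an integer combination of E₁ = a₁b₁ᵀ and E₂ = a₂b₂ᵀ: S₀ = −6·E₁ + 2·E₂, S₁ = −3·E₁ − 2·E₂, S₂ = −3·E₁ − 3·E₂; reading off coefficients, c₁ = (-6, -3, -3) and c₂ = (2, -2, -3).
Hence T = (2, 1) ⊗ (0, 1, 1) ⊗ (-6, -3, -3) + (2, 3) ⊗ (3, -1, 1) ⊗ (2, -2, -3), so rank(T) ≤ 2.
These bounds meet, so rank(T) = 2.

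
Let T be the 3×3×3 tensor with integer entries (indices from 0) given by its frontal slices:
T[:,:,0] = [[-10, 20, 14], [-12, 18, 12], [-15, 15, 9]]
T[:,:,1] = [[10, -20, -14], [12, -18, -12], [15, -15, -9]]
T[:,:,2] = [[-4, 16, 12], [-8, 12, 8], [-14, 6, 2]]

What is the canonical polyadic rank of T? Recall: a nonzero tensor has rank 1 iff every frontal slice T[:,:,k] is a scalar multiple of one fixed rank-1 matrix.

2

Lower bound: the mode-3 unfolding of T (rows indexed by k, columns by (i,j) = (0,0), (0,1), (0,2), (1,0), (1,1), (1,2), (2,0), (2,1), (2,2)) is [[-10, 20, 14, -12, 18, 12, -15, 15, 9], [10, -20, -14, 12, -18, -12, 15, -15, -9], [-4, 16, 12, -8, 12, 8, -14, 6, 2]].
There the 2×2 minor on rows k ∈ {0, 2}, columns (i,j) ∈ {(0,0), (0,1)} is det [[-10, 20], [-4, 16]] = -80 ≠ 0, so this unfolding has rank ≥ 2; CP rank is at least every unfolding rank, so rank(T) ≥ 2. (Flattening ranks never certify an upper bound on CP rank; for that we must actually write T with 2 rank-1 terms.)
Upper bound — finding two terms. Write S_k = T[:,:,k] for the frontal slices: S₀ = [[-10, 20, 14], [-12, 18, 12], [-15, 15, 9]], S₁ = [[10, -20, -14], [12, -18, -12], [15, -15, -9]], S₂ = [[-4, 16, 12], [-8, 12, 8], [-14, 6, 2]].
If T = a₁ ⊗ b₁ ⊗ c₁ + a₂ ⊗ b₂ ⊗ c₂ then each S_k = c₁[k]·a₁b₁ᵀ + c₂[k]·a₂b₂ᵀ. S₀ and S₂ are linearly independent, so a₁b₁ᵀ and a₂b₂ᵀ must span the same plane of matrices: they are the rank-1 matrices of the form x·S₀ + y·S₂.
The 2×2 minor of x·S₀ + y·S₂ on rows {0,1}, columns {0,1} is 60·x² + 160·xy + 80·y² = 20·(x + 2·y)(3·x + 2·y), vanishing at (x:y) = (2:-1) and (2:-3).
M₁ = 2·S₀ − S₂ = [[-16, 24, 16], [-16, 24, 16], [-16, 24, 16]] = (-8)·[1, 1, 1][2, -3, -2]ᵀ and M₂ = 2·S₀ − 3·S₂ = [[-8, -8, -8], [0, 0, 0], [12, 12, 12]] = (-4)·[2, 0, -3][1, 1, 1]ᵀ, so take a₁ = [1, 1, 1], b₁ = [2, -3, -2], a₂ = [2, 0, -3], b₂ = [1, 1, 1].
Each slice is an integer combination of E₁ = a₁b₁ᵀ and E₂ = a₂b₂ᵀ: S₀ = −6·E₁ + E₂, S₁ = 6·E₁ − E₂, S₂ = −4·E₁ + 2·E₂; reading off coefficients, c₁ = [-6, 6, -4] and c₂ = [1, -1, 2].
Hence T = [1, 1, 1] ⊗ [2, -3, -2] ⊗ [-6, 6, -4] + [2, 0, -3] ⊗ [1, 1, 1] ⊗ [1, -1, 2], so rank(T) ≤ 2.
These bounds meet, so rank(T) = 2.
Check entry T[1,2,2] = 8: (1)·(-2)·(-4) + (0)·(1)·(2) = 8.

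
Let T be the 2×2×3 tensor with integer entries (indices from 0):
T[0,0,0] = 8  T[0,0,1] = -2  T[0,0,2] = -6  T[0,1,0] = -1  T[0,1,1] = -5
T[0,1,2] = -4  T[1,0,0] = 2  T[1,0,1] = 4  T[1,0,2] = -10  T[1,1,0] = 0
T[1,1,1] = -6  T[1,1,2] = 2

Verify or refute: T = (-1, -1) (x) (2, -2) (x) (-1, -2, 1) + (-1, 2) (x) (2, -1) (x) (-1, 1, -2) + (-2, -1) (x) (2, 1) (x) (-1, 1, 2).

No

Reconstruct entry (1,0,0) from the claimed factors: Σₗ aₗ[1]bₗ[0]cₗ[0] = (-1)·(2)·(-1) + (2)·(2)·(-1) + (-1)·(2)·(-1) = 0, but T[1,0,0] = 2. The claim is false.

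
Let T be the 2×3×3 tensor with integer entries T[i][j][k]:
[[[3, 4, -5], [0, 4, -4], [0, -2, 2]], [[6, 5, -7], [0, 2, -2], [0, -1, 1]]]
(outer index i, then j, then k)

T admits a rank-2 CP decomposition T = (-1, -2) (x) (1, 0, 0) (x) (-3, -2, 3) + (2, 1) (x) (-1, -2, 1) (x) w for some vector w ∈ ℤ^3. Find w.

Subtract the known terms from T to get the rank-1 residual R = (2, 1) (x) (-1, -2, 1) (x) w, so R[i,j,k] = a[i]·b[j]·w[k]. Pick indices with nonzero a[0]·b[0] = (2)·(-1) = -2. Only the fibre through (0,0,·) is needed: R[0,0,:] = T[0,0,:] − Σₗ aₗ[0]bₗ[0]cₗ = [3, 4, -5] − (-1)·(1)·(-3, -2, 3) = [0, 2, -2]. Then w[k] = R[0,0,k] / -2 for each k, giving w = [0, 2, -2] / -2 = (0, -1, 1).

w = (0, -1, 1)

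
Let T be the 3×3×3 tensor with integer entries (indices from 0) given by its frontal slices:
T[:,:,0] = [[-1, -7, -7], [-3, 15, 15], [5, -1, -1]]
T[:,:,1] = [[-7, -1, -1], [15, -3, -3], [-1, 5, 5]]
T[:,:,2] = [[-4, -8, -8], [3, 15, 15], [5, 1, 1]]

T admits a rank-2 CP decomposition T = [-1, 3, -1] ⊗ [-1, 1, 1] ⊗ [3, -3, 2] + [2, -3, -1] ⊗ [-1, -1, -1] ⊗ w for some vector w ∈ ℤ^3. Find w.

Subtract the known terms from T to get the rank-1 residual R = [2, -3, -1] ⊗ [-1, -1, -1] ⊗ w, so R[i,j,k] = a[i]·b[j]·w[k]. Pick indices with nonzero a[0]·b[0] = (2)·(-1) = -2. Only the fibre through (0,0,·) is needed: R[0,0,:] = T[0,0,:] − Σₗ aₗ[0]bₗ[0]cₗ = [-1, -7, -4] − (-1)·(-1)·[3, -3, 2] = [-4, -4, -6]. Then w[k] = R[0,0,k] / -2 for each k, giving w = [-4, -4, -6] / -2 = [2, 2, 3].

w = [2, 2, 3]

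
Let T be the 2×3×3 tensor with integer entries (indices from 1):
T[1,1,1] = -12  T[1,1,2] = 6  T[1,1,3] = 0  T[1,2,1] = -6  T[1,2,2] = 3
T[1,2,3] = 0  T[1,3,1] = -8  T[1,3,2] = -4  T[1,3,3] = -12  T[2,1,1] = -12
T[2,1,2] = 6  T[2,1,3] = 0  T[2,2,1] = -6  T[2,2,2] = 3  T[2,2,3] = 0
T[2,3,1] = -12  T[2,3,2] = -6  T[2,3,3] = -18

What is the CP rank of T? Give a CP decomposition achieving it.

rank(T) = 2

Lower bound: the mode-3 unfolding of T (rows indexed by k, columns by (i,j) = (1,1), (1,2), (1,3), (2,1), (2,2), (2,3)) is [[-12, -6, -8, -12, -6, -12], [6, 3, -4, 6, 3, -6], [0, 0, -12, 0, 0, -18]].
There the 2×2 minor on rows k ∈ {1, 2}, columns (i,j) ∈ {(1,1), (1,3)} is det [[-12, -8], [6, -4]] = 96 ≠ 0, so this unfolding has rank ≥ 2; CP rank is at least every unfolding rank, so rank(T) ≥ 2. (This is only a lower bound: in general the CP rank may exceed every unfolding rank, so we still need to exhibit 2 rank-1 terms summing to T.)
Upper bound — finding two terms. Write S_k = T[:,:,k] for the frontal slices: S₁ = [[-12, -6, -8], [-12, -6, -12]], S₂ = [[6, 3, -4], [6, 3, -6]], S₃ = [[0, 0, -12], [0, 0, -18]].
If T = a₁ ⊗ b₁ ⊗ c₁ + a₂ ⊗ b₂ ⊗ c₂ then each S_k = c₁[k]·a₁b₁ᵀ + c₂[k]·a₂b₂ᵀ. S₁ and S₂ are linearly independent, so a₁b₁ᵀ and a₂b₂ᵀ must span the same plane of matrices: they are the rank-1 matrices of the form x·S₁ + y·S₂.
The 2×2 minor of x·S₁ + y·S₂ on rows {1,2}, columns {1,3} is 48·x² − 12·y² = 12·(2·x − y)(2·x + y), vanishing at (x:y) = (1:2) and (1:-2).
M₁ = S₁ + 2·S₂ = [[0, 0, -16], [0, 0, -24]] = (-8)·[2, 3][0, 0, 1]ᵀ and M₂ = S₁ − 2·S₂ = [[-24, -12, 0], [-24, -12, 0]] = (-12)·[1, 1][2, 1, 0]ᵀ, so take a₁ = [2, 3], b₁ = [0, 0, 1], a₂ = [1, 1], b₂ = [2, 1, 0].
Each slice is an integer combination of E₁ = a₁b₁ᵀ and E₂ = a₂b₂ᵀ: S₁ = −4·E₁ − 6·E₂, S₂ = −2·E₁ + 3·E₂, S₃ = −6·E₁; reading off coefficients, c₁ = [-4, -2, -6] and c₂ = [-6, 3, 0].
Hence T = [2, 3] ⊗ [0, 0, 1] ⊗ [-4, -2, -6] + [1, 1] ⊗ [2, 1, 0] ⊗ [-6, 3, 0], so rank(T) ≤ 2.
These bounds meet, so rank(T) = 2.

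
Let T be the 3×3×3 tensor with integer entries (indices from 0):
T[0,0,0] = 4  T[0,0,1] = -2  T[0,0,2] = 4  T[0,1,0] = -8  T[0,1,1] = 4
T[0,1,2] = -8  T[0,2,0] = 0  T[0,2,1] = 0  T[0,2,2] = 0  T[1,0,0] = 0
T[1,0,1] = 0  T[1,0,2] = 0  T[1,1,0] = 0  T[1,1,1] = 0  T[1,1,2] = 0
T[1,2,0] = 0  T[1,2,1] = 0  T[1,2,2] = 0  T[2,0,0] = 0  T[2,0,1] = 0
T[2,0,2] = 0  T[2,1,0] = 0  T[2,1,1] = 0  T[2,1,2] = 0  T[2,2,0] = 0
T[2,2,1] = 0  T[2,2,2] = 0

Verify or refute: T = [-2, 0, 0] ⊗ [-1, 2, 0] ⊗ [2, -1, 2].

Reconstruct entrywise from the claimed factors. For example, T[2,1,2] = 0 and Σₗ aₗ[2]bₗ[1]cₗ[2] = (0)·(2)·(2) = 0; checking all 27 entries, every one matches. The claim holds.

Yes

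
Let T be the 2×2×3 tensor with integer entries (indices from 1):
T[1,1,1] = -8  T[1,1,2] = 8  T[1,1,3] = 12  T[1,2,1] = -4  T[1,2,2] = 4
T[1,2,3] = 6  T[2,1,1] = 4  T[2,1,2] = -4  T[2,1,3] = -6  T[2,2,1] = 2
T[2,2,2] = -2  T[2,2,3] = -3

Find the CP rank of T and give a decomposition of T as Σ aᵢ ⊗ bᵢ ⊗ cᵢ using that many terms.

rank(T) = 1

Lower bound: T ≠ 0 (e.g. T[1,1,1] = -8), so rank(T) ≥ 1.
Upper bound: if T = a ⊗ b ⊗ c then every fibre of T is a multiple of the corresponding factor, so read the factors off the fibres through the nonzero entry T[1,1,1] = -8.
The mode-1 fibre T[:,1,1] = [-8, 4] gives a = (2, -1) (primitive direction); the mode-2 fibre T[1,:,1] = [-8, -4] gives b = (2, 1); then c[k] = T[1,1,k] / (a[1]·b[1]) = [-8, 8, 12] / 4 = (-2, 2, 3).
Expanding (2, -1) ⊗ (2, 1) ⊗ (-2, 2, 3) reproduces all 12 entries of T, so T = (2, -1) ⊗ (2, 1) ⊗ (-2, 2, 3) and rank(T) ≤ 1.
These bounds meet, so rank(T) = 1.
Check entry T[1,1,3] = 12: (2)·(2)·(3) = 12.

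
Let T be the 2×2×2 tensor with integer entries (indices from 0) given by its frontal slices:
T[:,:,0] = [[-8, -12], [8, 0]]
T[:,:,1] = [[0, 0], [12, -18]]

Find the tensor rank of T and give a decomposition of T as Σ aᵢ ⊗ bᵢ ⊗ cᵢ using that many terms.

Lower bound: the mode-3 unfolding of T (rows indexed by k, columns by (i,j) = (0,0), (0,1), (1,0), (1,1)) is [[-8, -12, 8, 0], [0, 0, 12, -18]].
There the 2×2 minor on rows k ∈ {0, 1}, columns (i,j) ∈ {(0,0), (1,0)} is det [[-8, 8], [0, 12]] = -96 ≠ 0, so this unfolding has rank ≥ 2; CP rank is at least every unfolding rank, so rank(T) ≥ 2. (Unfolding ranks only ever bound the CP rank from below — rank(T) can be strictly larger than all of them — so the matching upper bound has to come from an explicit 2-term decomposition.)
Upper bound — finding two terms. Write S_k = T[:,:,k] for the frontal slices: S₀ = [[-8, -12], [8, 0]], S₁ = [[0, 0], [12, -18]].
If T = a₁ ⊗ b₁ ⊗ c₁ + a₂ ⊗ b₂ ⊗ c₂ then each S_k = c₁[k]·a₁b₁ᵀ + c₂[k]·a₂b₂ᵀ. S₀ and S₁ are linearly independent, so a₁b₁ᵀ and a₂b₂ᵀ must span the same plane of matrices: they are the rank-1 matrices of the form x·S₀ + y·S₁.
det(x·S₀ + y·S₁) is 96·x² + 288·xy = 96·(x + 3·y)(x), vanishing at (x:y) = (3:-1) and (0:1).
M₁ = 3·S₀ − S₁ = [[-24, -36], [12, 18]] = (-6)·[2, -1][2, 3]ᵀ and M₂ = S₁ = [[0, 0], [12, -18]] = 6·[0, 1][2, -3]ᵀ, so take a₁ = [2, -1], b₁ = [2, 3], a₂ = [0, 1], b₂ = [2, -3].
Each slice is an integer combination of E₁ = a₁b₁ᵀ and E₂ = a₂b₂ᵀ: S₀ = −2·E₁ + 2·E₂, S₁ = 6·E₂; reading off coefficients, c₁ = [-2, 0] and c₂ = [2, 6].
Hence T = [2, -1] ⊗ [2, 3] ⊗ [-2, 0] + [0, 1] ⊗ [2, -3] ⊗ [2, 6], so rank(T) ≤ 2.
These bounds meet, so rank(T) = 2.

rank(T) = 2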